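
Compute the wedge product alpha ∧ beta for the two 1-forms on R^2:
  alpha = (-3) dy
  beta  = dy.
alpha ∧ beta = 0

Distribute the wedge, using dx_i ∧ dx_j = -dx_j ∧ dx_i and dx_i ∧ dx_i = 0. For each pair (i, j) with i < j, the coefficient of dx_i ∧ dx_j in alpha ∧ beta is (alpha_i * beta_j - alpha_j * beta_i). Collecting: alpha ∧ beta = 0.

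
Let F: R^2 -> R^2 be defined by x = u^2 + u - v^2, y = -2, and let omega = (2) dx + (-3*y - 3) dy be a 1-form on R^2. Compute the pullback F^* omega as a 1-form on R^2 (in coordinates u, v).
F^* omega = (4*u + 2) du + (-4*v) dv

Using F^*(f dg) = (f ∘ F) d(g ∘ F), substitute each coordinate x_i by F_i(u, v) in f_i, and replace dx_i by d F_i = (∂F_i/∂u) du + (∂F_i/∂v) dv.
  For the x component: f_1(F) = 2; d F_1 = (2*u + 1) du + (-2*v) dv
  For the y component: f_2(F) = 3; d F_2 = (0) du + (0) dv
Combining and collecting du, dv coefficients:
  coeff of du: 4*u + 2
  coeff of dv: -4*v
F^* omega = (4*u + 2) du + (-4*v) dv.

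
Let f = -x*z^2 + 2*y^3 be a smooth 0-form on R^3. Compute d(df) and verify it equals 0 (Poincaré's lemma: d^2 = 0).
d(df) = 0

Step 1: df = sum_i (∂f/∂x_i) dx_i = (-z^2) dx + (6*y^2) dy + (-2*x*z) dz.
Step 2: Apply d again. Using the 1-form formula, the coefficient of dx ∧ dy in d(df) is ∂^2 f/∂x ∂y - ∂^2 f/∂y ∂x = (0) - (0) = 0 (equality of mixed partials for smooth f).
Similarly for dx ∧ dz and dy ∧ dz — all coefficients vanish. So d(df) = 0.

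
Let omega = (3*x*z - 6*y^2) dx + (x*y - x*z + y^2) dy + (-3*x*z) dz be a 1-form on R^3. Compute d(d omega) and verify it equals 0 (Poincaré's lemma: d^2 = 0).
d(d omega) = 0

Step 1: d omega = sum_{i<j} (∂f_j/∂x_i - ∂f_i/∂x_j) dx_i ∧ dx_j:
  coeff of dx ∧ dy: 13*y - z
  coeff of dx ∧ dz: -3*x - 3*z
  coeff of dy ∧ dz: x
Step 2: Apply d again to each 2-form coefficient. The only possible 3-form in R^3 is dx ∧ dy ∧ dz, with coefficient
  ∂(coeff of dy∧dz)/∂x - ∂(coeff of dx∧dz)/∂y + ∂(coeff of dx∧dy)/∂z
  = ∂/∂x (x) - ∂/∂y (-3*x - 3*z) + ∂/∂z (13*y - z).
Each of these terms simplifies to sums of mixed partials that cancel in pairs. The result is 0 (by equality of mixed partials for smooth functions — Schwarz / Clairaut).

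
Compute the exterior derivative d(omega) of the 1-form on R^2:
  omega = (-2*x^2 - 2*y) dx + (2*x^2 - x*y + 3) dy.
d(omega) = (4*x - y + 2) dx ∧ dy

For a 1-form omega = sum_i f_i dx_i, the exterior derivative is
  d(omega) = sum_{i < j} (∂f_j/∂x_i - ∂f_i/∂x_j) dx_i ∧ dx_j.
  coefficient of dx ∧ dy: ∂f_2/∂x - ∂f_1/∂y = ∂(2*x^2 - x*y + 3)/∂x - ∂(-2*x^2 - 2*y)/∂y = 4*x - y + 2
Assembling: d(omega) = (4*x - y + 2) dx ∧ dy.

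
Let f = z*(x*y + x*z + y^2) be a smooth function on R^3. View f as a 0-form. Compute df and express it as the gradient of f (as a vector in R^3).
df = (z*(y + z)) dx + (z*(x + 2*y)) dy + (x*y + 2*x*z + y^2) dz; grad f = (z*(y + z), z*(x + 2*y), x*y + 2*x*z + y^2)

For a 0-form f, d f = (∂f/∂x) dx + (∂f/∂y) dy + (∂f/∂z) dz. The components of the vector representation are exactly the entries of grad f in Cartesian coordinates:
  ∂f/∂x = z*(y + z)
  ∂f/∂y = z*(x + 2*y)
  ∂f/∂z = x*y + 2*x*z + y^2.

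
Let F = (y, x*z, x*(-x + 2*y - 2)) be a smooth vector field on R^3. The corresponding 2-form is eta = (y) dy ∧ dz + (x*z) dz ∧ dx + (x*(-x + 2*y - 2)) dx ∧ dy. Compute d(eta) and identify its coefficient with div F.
d(eta) = (0) dx ∧ dy ∧ dz; div F = 0

For a 2-form in R^3 of the form above, applying d gives a 3-form with coefficient ∂P/∂x + ∂Q/∂y + ∂R/∂z:
  ∂P/∂x = 0
  ∂Q/∂y = 0
  ∂R/∂z = 0
Sum = 0, which is exactly div F.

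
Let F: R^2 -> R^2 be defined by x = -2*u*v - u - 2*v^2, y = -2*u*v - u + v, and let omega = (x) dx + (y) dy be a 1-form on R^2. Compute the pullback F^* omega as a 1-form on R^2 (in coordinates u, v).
F^* omega = (8*u*v^2 + 8*u*v + 2*u + 4*v^3 - v) du + (8*u^2*v + 4*u^2 + 12*u*v^2 - u + 8*v^3 + v) dv

Using F^*(f dg) = (f ∘ F) d(g ∘ F), substitute each coordinate x_i by F_i(u, v) in f_i, and replace dx_i by d F_i = (∂F_i/∂u) du + (∂F_i/∂v) dv.
  For the x component: f_1(F) = -2*u*v - u - 2*v^2; d F_1 = (-2*v - 1) du + (-2*u - 4*v) dv
  For the y component: f_2(F) = -2*u*v - u + v; d F_2 = (-2*v - 1) du + (1 - 2*u) dv
Combining and collecting du, dv coefficients:
  coeff of du: 8*u*v^2 + 8*u*v + 2*u + 4*v^3 - v
  coeff of dv: 8*u^2*v + 4*u^2 + 12*u*v^2 - u + 8*v^3 + v
F^* omega = (8*u*v^2 + 8*u*v + 2*u + 4*v^3 - v) du + (8*u^2*v + 4*u^2 + 12*u*v^2 - u + 8*v^3 + v) dv.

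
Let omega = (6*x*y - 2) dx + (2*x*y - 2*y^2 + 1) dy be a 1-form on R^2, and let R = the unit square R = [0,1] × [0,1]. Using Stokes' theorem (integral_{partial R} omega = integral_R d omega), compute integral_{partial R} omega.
integral_(partial R) omega = -2

Stokes: integral_partial_R omega = integral_R d omega with d omega = (∂Q/∂x - ∂P/∂y) dx ∧ dy.
  ∂Q/∂x = 2*y
  ∂P/∂y = 6*x
  integrand = ∂Q/∂x - ∂P/∂y = -6*x + 2*y.
Integrating over R: integral_0^1 integral_0^1 (-6*x + 2*y) dx dy = -2.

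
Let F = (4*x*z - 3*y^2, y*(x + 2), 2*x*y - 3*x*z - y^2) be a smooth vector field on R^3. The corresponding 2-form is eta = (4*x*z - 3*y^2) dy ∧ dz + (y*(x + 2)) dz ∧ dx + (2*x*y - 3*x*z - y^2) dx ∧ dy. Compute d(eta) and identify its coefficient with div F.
d(eta) = (-2*x + 4*z + 2) dx ∧ dy ∧ dz; div F = -2*x + 4*z + 2

For a 2-form in R^3 of the form above, applying d gives a 3-form with coefficient ∂P/∂x + ∂Q/∂y + ∂R/∂z:
  ∂P/∂x = 4*z
  ∂Q/∂y = x + 2
  ∂R/∂z = -3*x
Sum = -2*x + 4*z + 2, which is exactly div F.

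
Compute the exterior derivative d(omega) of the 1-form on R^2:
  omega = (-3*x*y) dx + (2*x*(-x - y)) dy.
d(omega) = (-x - 2*y) dx ∧ dy

For a 1-form omega = sum_i f_i dx_i, the exterior derivative is
  d(omega) = sum_{i < j} (∂f_j/∂x_i - ∂f_i/∂x_j) dx_i ∧ dx_j.
  coefficient of dx ∧ dy: ∂f_2/∂x - ∂f_1/∂y = ∂(2*x*(-x - y))/∂x - ∂(-3*x*y)/∂y = -x - 2*y
Assembling: d(omega) = (-x - 2*y) dx ∧ dy.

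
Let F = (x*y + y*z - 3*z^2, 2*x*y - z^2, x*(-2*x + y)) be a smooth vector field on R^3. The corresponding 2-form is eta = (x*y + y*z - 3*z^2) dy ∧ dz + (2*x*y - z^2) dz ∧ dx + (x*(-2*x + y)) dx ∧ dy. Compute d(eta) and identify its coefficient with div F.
d(eta) = (2*x + y) dx ∧ dy ∧ dz; div F = 2*x + y

For a 2-form in R^3 of the form above, applying d gives a 3-form with coefficient ∂P/∂x + ∂Q/∂y + ∂R/∂z:
  ∂P/∂x = y
  ∂Q/∂y = 2*x
  ∂R/∂z = 0
Sum = 2*x + y, which is exactly div F.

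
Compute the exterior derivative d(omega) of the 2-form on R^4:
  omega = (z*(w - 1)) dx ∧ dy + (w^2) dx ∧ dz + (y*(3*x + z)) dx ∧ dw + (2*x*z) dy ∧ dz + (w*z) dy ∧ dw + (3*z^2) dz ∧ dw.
d(omega) = (w + 2*z - 1) dx ∧ dy ∧ dz + (-3*x) dx ∧ dy ∧ dw + (2*w - y) dx ∧ dz ∧ dw + (-w) dy ∧ dz ∧ dw

For a 2-form omega = sum_{i<j} g_{ij} dx_i ∧ dx_j, the exterior derivative is
  d(omega) = sum_{i<j} d(g_{ij}) ∧ dx_i ∧ dx_j = sum_{i<j, k} (∂g_{ij}/∂x_k) dx_k ∧ dx_i ∧ dx_j.
Expand each term, using dx_k ∧ dx_i ∧ dx_j = sgn(permutation) dx_{(a)} ∧ dx_{(b)} ∧ dx_{(c)} with (a < b < c) sorted:
  d(z*(w - 1)) includes (∂/∂z)(z*(w - 1)) dz = (w - 1) dz, which multiplied by dx ∧ dy gives (w - 1) dx ∧ dy ∧ dz
  d(z*(w - 1)) includes (∂/∂w)(z*(w - 1)) dw = (z) dw, which multiplied by dx ∧ dy gives (z) dx ∧ dy ∧ dw
  d(w^2) includes (∂/∂w)(w^2) dw = (2*w) dw, which multiplied by dx ∧ dz gives (2*w) dx ∧ dz ∧ dw
  d(y*(3*x + z)) includes (∂/∂y)(y*(3*x + z)) dy = (3*x + z) dy, which multiplied by dx ∧ dw gives (-3*x - z) dx ∧ dy ∧ dw
  d(y*(3*x + z)) includes (∂/∂z)(y*(3*x + z)) dz = (y) dz, which multiplied by dx ∧ dw gives (-y) dx ∧ dz ∧ dw
  d(2*x*z) includes (∂/∂x)(2*x*z) dx = (2*z) dx, which multiplied by dy ∧ dz gives (2*z) dx ∧ dy ∧ dz
  d(w*z) includes (∂/∂z)(w*z) dz = (w) dz, which multiplied by dy ∧ dw gives (-w) dy ∧ dz ∧ dw
Collecting like 3-forms: d(omega) = (w + 2*z - 1) dx ∧ dy ∧ dz + (-3*x) dx ∧ dy ∧ dw + (2*w - y) dx ∧ dz ∧ dw + (-w) dy ∧ dz ∧ dw.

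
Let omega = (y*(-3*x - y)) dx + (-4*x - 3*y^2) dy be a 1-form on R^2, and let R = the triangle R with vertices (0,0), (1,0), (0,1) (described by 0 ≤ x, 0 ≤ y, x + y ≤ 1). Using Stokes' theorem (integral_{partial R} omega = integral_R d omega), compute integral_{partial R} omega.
integral_(partial R) omega = -7/6

Stokes: integral_partial_R omega = integral_R d omega with d omega = (∂Q/∂x - ∂P/∂y) dx ∧ dy.
  ∂Q/∂x = -4
  ∂P/∂y = -3*x - 2*y
  integrand = ∂Q/∂x - ∂P/∂y = 3*x + 2*y - 4.
Integrating over R: integral_0^1 integral_0^{1-x} (3*x + 2*y - 4) dy dx = -7/6.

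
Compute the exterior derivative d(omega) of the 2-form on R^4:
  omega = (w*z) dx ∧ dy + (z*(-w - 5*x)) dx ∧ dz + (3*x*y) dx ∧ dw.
d(omega) = (w) dx ∧ dy ∧ dz + (-3*x + z) dx ∧ dy ∧ dw + (-z) dx ∧ dz ∧ dw

For a 2-form omega = sum_{i<j} g_{ij} dx_i ∧ dx_j, the exterior derivative is
  d(omega) = sum_{i<j} d(g_{ij}) ∧ dx_i ∧ dx_j = sum_{i<j, k} (∂g_{ij}/∂x_k) dx_k ∧ dx_i ∧ dx_j.
Expand each term, using dx_k ∧ dx_i ∧ dx_j = sgn(permutation) dx_{(a)} ∧ dx_{(b)} ∧ dx_{(c)} with (a < b < c) sorted:
  d(w*z) includes (∂/∂z)(w*z) dz = (w) dz, which multiplied by dx ∧ dy gives (w) dx ∧ dy ∧ dz
  d(w*z) includes (∂/∂w)(w*z) dw = (z) dw, which multiplied by dx ∧ dy gives (z) dx ∧ dy ∧ dw
  d(z*(-w - 5*x)) includes (∂/∂w)(z*(-w - 5*x)) dw = (-z) dw, which multiplied by dx ∧ dz gives (-z) dx ∧ dz ∧ dw
  d(3*x*y) includes (∂/∂y)(3*x*y) dy = (3*x) dy, which multiplied by dx ∧ dw gives (-3*x) dx ∧ dy ∧ dw
Collecting like 3-forms: d(omega) = (w) dx ∧ dy ∧ dz + (-3*x + z) dx ∧ dy ∧ dw + (-z) dx ∧ dz ∧ dw.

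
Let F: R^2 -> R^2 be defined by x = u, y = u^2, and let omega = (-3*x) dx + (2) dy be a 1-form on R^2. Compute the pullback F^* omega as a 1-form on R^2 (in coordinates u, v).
F^* omega = (u) du

Using F^*(f dg) = (f ∘ F) d(g ∘ F), substitute each coordinate x_i by F_i(u, v) in f_i, and replace dx_i by d F_i = (∂F_i/∂u) du + (∂F_i/∂v) dv.
  For the x component: f_1(F) = -3*u; d F_1 = (1) du + (0) dv
  For the y component: f_2(F) = 2; d F_2 = (2*u) du + (0) dv
Combining and collecting du, dv coefficients:
  coeff of du: u
  coeff of dv: 0
F^* omega = (u) du.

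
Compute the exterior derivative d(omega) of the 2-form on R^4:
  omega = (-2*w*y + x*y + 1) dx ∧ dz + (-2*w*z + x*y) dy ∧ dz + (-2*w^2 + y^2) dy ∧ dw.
d(omega) = (2*w - x + y) dx ∧ dy ∧ dz + (-2*y) dx ∧ dz ∧ dw + (-2*z) dy ∧ dz ∧ dw

For a 2-form omega = sum_{i<j} g_{ij} dx_i ∧ dx_j, the exterior derivative is
  d(omega) = sum_{i<j} d(g_{ij}) ∧ dx_i ∧ dx_j = sum_{i<j, k} (∂g_{ij}/∂x_k) dx_k ∧ dx_i ∧ dx_j.
Expand each term, using dx_k ∧ dx_i ∧ dx_j = sgn(permutation) dx_{(a)} ∧ dx_{(b)} ∧ dx_{(c)} with (a < b < c) sorted:
  d(-2*w*y + x*y + 1) includes (∂/∂y)(-2*w*y + x*y + 1) dy = (-2*w + x) dy, which multiplied by dx ∧ dz gives (2*w - x) dx ∧ dy ∧ dz
  d(-2*w*y + x*y + 1) includes (∂/∂w)(-2*w*y + x*y + 1) dw = (-2*y) dw, which multiplied by dx ∧ dz gives (-2*y) dx ∧ dz ∧ dw
  d(-2*w*z + x*y) includes (∂/∂x)(-2*w*z + x*y) dx = (y) dx, which multiplied by dy ∧ dz gives (y) dx ∧ dy ∧ dz
  d(-2*w*z + x*y) includes (∂/∂w)(-2*w*z + x*y) dw = (-2*z) dw, which multiplied by dy ∧ dz gives (-2*z) dy ∧ dz ∧ dw
Collecting like 3-forms: d(omega) = (2*w - x + y) dx ∧ dy ∧ dz + (-2*y) dx ∧ dz ∧ dw + (-2*z) dy ∧ dz ∧ dw.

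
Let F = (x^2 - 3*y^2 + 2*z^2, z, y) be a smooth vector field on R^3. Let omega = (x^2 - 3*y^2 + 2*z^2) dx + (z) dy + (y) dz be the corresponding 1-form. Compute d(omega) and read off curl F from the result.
d(omega) = (0) dy ∧ dz + (4*z) dz ∧ dx + (6*y) dx ∧ dy; curl F = (0, 4*z, 6*y)

d omega = sum_{i<j} (∂f_j/∂x_i - ∂f_i/∂x_j) dx_i ∧ dx_j. Under the identification (dy ∧ dz, dz ∧ dx, dx ∧ dy) ↔ (e_x, e_y, e_z), the coefficients are exactly the components of curl F. Compute:
  ∂R/∂y - ∂Q/∂z = (1) - (1) = 0
  ∂P/∂z - ∂R/∂x = (4*z) - (0) = 4*z
  ∂Q/∂x - ∂P/∂y = (0) - (-6*y) = 6*y.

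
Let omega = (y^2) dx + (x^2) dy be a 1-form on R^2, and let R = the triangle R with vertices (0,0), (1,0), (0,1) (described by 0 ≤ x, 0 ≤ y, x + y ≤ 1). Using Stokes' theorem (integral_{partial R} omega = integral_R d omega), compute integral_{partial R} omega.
integral_(partial R) omega = 0

Stokes: integral_partial_R omega = integral_R d omega with d omega = (∂Q/∂x - ∂P/∂y) dx ∧ dy.
  ∂Q/∂x = 2*x
  ∂P/∂y = 2*y
  integrand = ∂Q/∂x - ∂P/∂y = 2*x - 2*y.
Integrating over R: integral_0^1 integral_0^{1-x} (2*x - 2*y) dy dx = 0.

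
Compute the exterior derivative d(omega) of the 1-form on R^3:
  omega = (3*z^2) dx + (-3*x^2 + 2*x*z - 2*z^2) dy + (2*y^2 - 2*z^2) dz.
d(omega) = (-6*x + 2*z) dx ∧ dy + (-6*z) dx ∧ dz + (-2*x + 4*y + 4*z) dy ∧ dz

For a 1-form omega = sum_i f_i dx_i, the exterior derivative is
  d(omega) = sum_{i < j} (∂f_j/∂x_i - ∂f_i/∂x_j) dx_i ∧ dx_j.
  coefficient of dx ∧ dy: ∂f_2/∂x - ∂f_1/∂y = ∂(-3*x^2 + 2*x*z - 2*z^2)/∂x - ∂(3*z^2)/∂y = -6*x + 2*z
  coefficient of dx ∧ dz: ∂f_3/∂x - ∂f_1/∂z = ∂(2*y^2 - 2*z^2)/∂x - ∂(3*z^2)/∂z = -6*z
  coefficient of dy ∧ dz: ∂f_3/∂y - ∂f_2/∂z = ∂(2*y^2 - 2*z^2)/∂y - ∂(-3*x^2 + 2*x*z - 2*z^2)/∂z = -2*x + 4*y + 4*z
Assembling: d(omega) = (-6*x + 2*z) dx ∧ dy + (-6*z) dx ∧ dz + (-2*x + 4*y + 4*z) dy ∧ dz.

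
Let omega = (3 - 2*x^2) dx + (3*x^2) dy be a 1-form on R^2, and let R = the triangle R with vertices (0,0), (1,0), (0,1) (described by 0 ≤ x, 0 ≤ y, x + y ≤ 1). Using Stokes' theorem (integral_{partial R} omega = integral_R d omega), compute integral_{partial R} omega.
integral_(partial R) omega = 1

Stokes: integral_partial_R omega = integral_R d omega with d omega = (∂Q/∂x - ∂P/∂y) dx ∧ dy.
  ∂Q/∂x = 6*x
  ∂P/∂y = 0
  integrand = ∂Q/∂x - ∂P/∂y = 6*x.
Integrating over R: integral_0^1 integral_0^{1-x} (6*x) dy dx = 1.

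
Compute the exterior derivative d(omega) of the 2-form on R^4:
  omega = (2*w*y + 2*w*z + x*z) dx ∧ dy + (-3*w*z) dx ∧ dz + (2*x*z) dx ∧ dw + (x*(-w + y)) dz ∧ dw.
d(omega) = (2*w + x) dx ∧ dy ∧ dz + (2*y + 2*z) dx ∧ dy ∧ dw + (-w - 2*x + y - 3*z) dx ∧ dz ∧ dw + (x) dy ∧ dz ∧ dw

For a 2-form omega = sum_{i<j} g_{ij} dx_i ∧ dx_j, the exterior derivative is
  d(omega) = sum_{i<j} d(g_{ij}) ∧ dx_i ∧ dx_j = sum_{i<j, k} (∂g_{ij}/∂x_k) dx_k ∧ dx_i ∧ dx_j.
Expand each term, using dx_k ∧ dx_i ∧ dx_j = sgn(permutation) dx_{(a)} ∧ dx_{(b)} ∧ dx_{(c)} with (a < b < c) sorted:
  d(2*w*y + 2*w*z + x*z) includes (∂/∂z)(2*w*y + 2*w*z + x*z) dz = (2*w + x) dz, which multiplied by dx ∧ dy gives (2*w + x) dx ∧ dy ∧ dz
  d(2*w*y + 2*w*z + x*z) includes (∂/∂w)(2*w*y + 2*w*z + x*z) dw = (2*y + 2*z) dw, which multiplied by dx ∧ dy gives (2*y + 2*z) dx ∧ dy ∧ dw
  d(-3*w*z) includes (∂/∂w)(-3*w*z) dw = (-3*z) dw, which multiplied by dx ∧ dz gives (-3*z) dx ∧ dz ∧ dw
  d(2*x*z) includes (∂/∂z)(2*x*z) dz = (2*x) dz, which multiplied by dx ∧ dw gives (-2*x) dx ∧ dz ∧ dw
  d(x*(-w + y)) includes (∂/∂x)(x*(-w + y)) dx = (-w + y) dx, which multiplied by dz ∧ dw gives (-w + y) dx ∧ dz ∧ dw
  d(x*(-w + y)) includes (∂/∂y)(x*(-w + y)) dy = (x) dy, which multiplied by dz ∧ dw gives (x) dy ∧ dz ∧ dw
Collecting like 3-forms: d(omega) = (2*w + x) dx ∧ dy ∧ dz + (2*y + 2*z) dx ∧ dy ∧ dw + (-w - 2*x + y - 3*z) dx ∧ dz ∧ dw + (x) dy ∧ dz ∧ dw.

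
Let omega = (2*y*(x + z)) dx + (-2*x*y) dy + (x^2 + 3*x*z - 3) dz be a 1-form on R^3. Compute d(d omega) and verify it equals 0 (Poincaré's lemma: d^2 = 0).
d(d omega) = 0

Step 1: d omega = sum_{i<j} (∂f_j/∂x_i - ∂f_i/∂x_j) dx_i ∧ dx_j:
  coeff of dx ∧ dy: -2*x - 2*y - 2*z
  coeff of dx ∧ dz: 2*x - 2*y + 3*z
  coeff of dy ∧ dz: 0
Step 2: Apply d again to each 2-form coefficient. The only possible 3-form in R^3 is dx ∧ dy ∧ dz, with coefficient
  ∂(coeff of dy∧dz)/∂x - ∂(coeff of dx∧dz)/∂y + ∂(coeff of dx∧dy)/∂z
  = ∂/∂x (0) - ∂/∂y (2*x - 2*y + 3*z) + ∂/∂z (-2*x - 2*y - 2*z).
Each of these terms simplifies to sums of mixed partials that cancel in pairs. The result is 0 (by equality of mixed partials for smooth functions — Schwarz / Clairaut).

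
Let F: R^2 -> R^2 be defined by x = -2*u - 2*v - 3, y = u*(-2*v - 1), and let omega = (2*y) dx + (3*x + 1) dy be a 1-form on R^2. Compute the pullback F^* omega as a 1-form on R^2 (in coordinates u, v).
F^* omega = (20*u*v + 10*u + 12*v^2 + 22*v + 8) du + (4*u*(3*u + 5*v + 5)) dv

Using F^*(f dg) = (f ∘ F) d(g ∘ F), substitute each coordinate x_i by F_i(u, v) in f_i, and replace dx_i by d F_i = (∂F_i/∂u) du + (∂F_i/∂v) dv.
  For the x component: f_1(F) = 2*u*(-2*v - 1); d F_1 = (-2) du + (-2) dv
  For the y component: f_2(F) = -6*u - 6*v - 8; d F_2 = (-2*v - 1) du + (-2*u) dv
Combining and collecting du, dv coefficients:
  coeff of du: 20*u*v + 10*u + 12*v^2 + 22*v + 8
  coeff of dv: 4*u*(3*u + 5*v + 5)
F^* omega = (20*u*v + 10*u + 12*v^2 + 22*v + 8) du + (4*u*(3*u + 5*v + 5)) dv.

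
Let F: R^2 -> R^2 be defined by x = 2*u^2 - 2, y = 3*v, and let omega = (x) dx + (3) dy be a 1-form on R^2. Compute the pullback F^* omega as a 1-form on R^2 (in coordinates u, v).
F^* omega = (8*u*(u^2 - 1)) du + (9) dv

Using F^*(f dg) = (f ∘ F) d(g ∘ F), substitute each coordinate x_i by F_i(u, v) in f_i, and replace dx_i by d F_i = (∂F_i/∂u) du + (∂F_i/∂v) dv.
  For the x component: f_1(F) = 2*u^2 - 2; d F_1 = (4*u) du + (0) dv
  For the y component: f_2(F) = 3; d F_2 = (0) du + (3) dv
Combining and collecting du, dv coefficients:
  coeff of du: 8*u*(u^2 - 1)
  coeff of dv: 9
F^* omega = (8*u*(u^2 - 1)) du + (9) dv.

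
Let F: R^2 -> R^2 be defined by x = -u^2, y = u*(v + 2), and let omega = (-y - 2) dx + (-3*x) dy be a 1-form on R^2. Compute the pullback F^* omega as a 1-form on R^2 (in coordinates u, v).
F^* omega = (u*(5*u*v + 10*u + 4)) du + (3*u^3) dv

Using F^*(f dg) = (f ∘ F) d(g ∘ F), substitute each coordinate x_i by F_i(u, v) in f_i, and replace dx_i by d F_i = (∂F_i/∂u) du + (∂F_i/∂v) dv.
  For the x component: f_1(F) = -u*v - 2*u - 2; d F_1 = (-2*u) du + (0) dv
  For the y component: f_2(F) = 3*u^2; d F_2 = (v + 2) du + (u) dv
Combining and collecting du, dv coefficients:
  coeff of du: u*(5*u*v + 10*u + 4)
  coeff of dv: 3*u^3
F^* omega = (u*(5*u*v + 10*u + 4)) du + (3*u^3) dv.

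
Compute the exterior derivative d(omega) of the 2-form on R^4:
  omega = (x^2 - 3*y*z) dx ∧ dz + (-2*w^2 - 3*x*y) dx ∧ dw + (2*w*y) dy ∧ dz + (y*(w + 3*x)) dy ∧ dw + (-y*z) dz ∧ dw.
d(omega) = (3*z) dx ∧ dy ∧ dz + (3*x + 3*y) dx ∧ dy ∧ dw + (2*y - z) dy ∧ dz ∧ dw

For a 2-form omega = sum_{i<j} g_{ij} dx_i ∧ dx_j, the exterior derivative is
  d(omega) = sum_{i<j} d(g_{ij}) ∧ dx_i ∧ dx_j = sum_{i<j, k} (∂g_{ij}/∂x_k) dx_k ∧ dx_i ∧ dx_j.
Expand each term, using dx_k ∧ dx_i ∧ dx_j = sgn(permutation) dx_{(a)} ∧ dx_{(b)} ∧ dx_{(c)} with (a < b < c) sorted:
  d(x^2 - 3*y*z) includes (∂/∂y)(x^2 - 3*y*z) dy = (-3*z) dy, which multiplied by dx ∧ dz gives (3*z) dx ∧ dy ∧ dz
  d(-2*w^2 - 3*x*y) includes (∂/∂y)(-2*w^2 - 3*x*y) dy = (-3*x) dy, which multiplied by dx ∧ dw gives (3*x) dx ∧ dy ∧ dw
  d(2*w*y) includes (∂/∂w)(2*w*y) dw = (2*y) dw, which multiplied by dy ∧ dz gives (2*y) dy ∧ dz ∧ dw
  d(y*(w + 3*x)) includes (∂/∂x)(y*(w + 3*x)) dx = (3*y) dx, which multiplied by dy ∧ dw gives (3*y) dx ∧ dy ∧ dw
  d(-y*z) includes (∂/∂y)(-y*z) dy = (-z) dy, which multiplied by dz ∧ dw gives (-z) dy ∧ dz ∧ dw
Collecting like 3-forms: d(omega) = (3*z) dx ∧ dy ∧ dz + (3*x + 3*y) dx ∧ dy ∧ dw + (2*y - z) dy ∧ dz ∧ dw.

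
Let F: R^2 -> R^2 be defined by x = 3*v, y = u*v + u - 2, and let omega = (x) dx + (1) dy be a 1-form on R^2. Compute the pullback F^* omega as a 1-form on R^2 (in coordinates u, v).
F^* omega = (v + 1) du + (u + 9*v) dv

Using F^*(f dg) = (f ∘ F) d(g ∘ F), substitute each coordinate x_i by F_i(u, v) in f_i, and replace dx_i by d F_i = (∂F_i/∂u) du + (∂F_i/∂v) dv.
  For the x component: f_1(F) = 3*v; d F_1 = (0) du + (3) dv
  For the y component: f_2(F) = 1; d F_2 = (v + 1) du + (u) dv
Combining and collecting du, dv coefficients:
  coeff of du: v + 1
  coeff of dv: u + 9*v
F^* omega = (v + 1) du + (u + 9*v) dv.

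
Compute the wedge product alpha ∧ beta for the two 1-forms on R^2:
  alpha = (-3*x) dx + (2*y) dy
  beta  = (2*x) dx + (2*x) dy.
alpha ∧ beta = (-2*x*(3*x + 2*y)) dx ∧ dy

Distribute the wedge, using dx_i ∧ dx_j = -dx_j ∧ dx_i and dx_i ∧ dx_i = 0. For each pair (i, j) with i < j, the coefficient of dx_i ∧ dx_j in alpha ∧ beta is (alpha_i * beta_j - alpha_j * beta_i). Collecting: alpha ∧ beta = (-2*x*(3*x + 2*y)) dx ∧ dy.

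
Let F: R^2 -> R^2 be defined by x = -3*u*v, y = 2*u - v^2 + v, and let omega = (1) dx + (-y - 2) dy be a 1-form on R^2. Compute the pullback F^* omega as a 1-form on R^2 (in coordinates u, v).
F^* omega = (-4*u + 2*v^2 - 5*v - 4) du + (4*u*v - 5*u - 2*v^3 + 3*v^2 + 3*v - 2) dv

Using F^*(f dg) = (f ∘ F) d(g ∘ F), substitute each coordinate x_i by F_i(u, v) in f_i, and replace dx_i by d F_i = (∂F_i/∂u) du + (∂F_i/∂v) dv.
  For the x component: f_1(F) = 1; d F_1 = (-3*v) du + (-3*u) dv
  For the y component: f_2(F) = -2*u + v^2 - v - 2; d F_2 = (2) du + (1 - 2*v) dv
Combining and collecting du, dv coefficients:
  coeff of du: -4*u + 2*v^2 - 5*v - 4
  coeff of dv: 4*u*v - 5*u - 2*v^3 + 3*v^2 + 3*v - 2
F^* omega = (-4*u + 2*v^2 - 5*v - 4) du + (4*u*v - 5*u - 2*v^3 + 3*v^2 + 3*v - 2) dv.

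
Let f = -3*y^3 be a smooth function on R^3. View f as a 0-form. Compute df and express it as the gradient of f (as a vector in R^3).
df = (0) dx + (-9*y^2) dy + (0) dz; grad f = (0, -9*y^2, 0)

For a 0-form f, d f = (∂f/∂x) dx + (∂f/∂y) dy + (∂f/∂z) dz. The components of the vector representation are exactly the entries of grad f in Cartesian coordinates:
  ∂f/∂x = 0
  ∂f/∂y = -9*y^2
  ∂f/∂z = 0.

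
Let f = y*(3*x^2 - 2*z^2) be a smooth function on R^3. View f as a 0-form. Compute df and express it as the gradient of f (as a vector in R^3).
df = (6*x*y) dx + (3*x^2 - 2*z^2) dy + (-4*y*z) dz; grad f = (6*x*y, 3*x^2 - 2*z^2, -4*y*z)

For a 0-form f, d f = (∂f/∂x) dx + (∂f/∂y) dy + (∂f/∂z) dz. The components of the vector representation are exactly the entries of grad f in Cartesian coordinates:
  ∂f/∂x = 6*x*y
  ∂f/∂y = 3*x^2 - 2*z^2
  ∂f/∂z = -4*y*z.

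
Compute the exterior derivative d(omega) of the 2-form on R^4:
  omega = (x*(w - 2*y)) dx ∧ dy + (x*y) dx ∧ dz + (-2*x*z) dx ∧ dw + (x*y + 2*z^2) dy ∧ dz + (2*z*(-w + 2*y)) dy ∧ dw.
d(omega) = (x) dx ∧ dy ∧ dw + (-x + y) dx ∧ dy ∧ dz + (2*x) dx ∧ dz ∧ dw + (2*w - 4*y) dy ∧ dz ∧ dw

For a 2-form omega = sum_{i<j} g_{ij} dx_i ∧ dx_j, the exterior derivative is
  d(omega) = sum_{i<j} d(g_{ij}) ∧ dx_i ∧ dx_j = sum_{i<j, k} (∂g_{ij}/∂x_k) dx_k ∧ dx_i ∧ dx_j.
Expand each term, using dx_k ∧ dx_i ∧ dx_j = sgn(permutation) dx_{(a)} ∧ dx_{(b)} ∧ dx_{(c)} with (a < b < c) sorted:
  d(x*(w - 2*y)) includes (∂/∂w)(x*(w - 2*y)) dw = (x) dw, which multiplied by dx ∧ dy gives (x) dx ∧ dy ∧ dw
  d(x*y) includes (∂/∂y)(x*y) dy = (x) dy, which multiplied by dx ∧ dz gives (-x) dx ∧ dy ∧ dz
  d(-2*x*z) includes (∂/∂z)(-2*x*z) dz = (-2*x) dz, which multiplied by dx ∧ dw gives (2*x) dx ∧ dz ∧ dw
  d(x*y + 2*z^2) includes (∂/∂x)(x*y + 2*z^2) dx = (y) dx, which multiplied by dy ∧ dz gives (y) dx ∧ dy ∧ dz
  d(2*z*(-w + 2*y)) includes (∂/∂z)(2*z*(-w + 2*y)) dz = (-2*w + 4*y) dz, which multiplied by dy ∧ dw gives (2*w - 4*y) dy ∧ dz ∧ dw
Collecting like 3-forms: d(omega) = (x) dx ∧ dy ∧ dw + (-x + y) dx ∧ dy ∧ dz + (2*x) dx ∧ dz ∧ dw + (2*w - 4*y) dy ∧ dz ∧ dw.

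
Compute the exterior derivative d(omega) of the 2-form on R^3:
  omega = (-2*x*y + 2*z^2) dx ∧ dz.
d(omega) = (2*x) dx ∧ dy ∧ dz

For a 2-form omega = sum_{i<j} g_{ij} dx_i ∧ dx_j, the exterior derivative is
  d(omega) = sum_{i<j} d(g_{ij}) ∧ dx_i ∧ dx_j = sum_{i<j, k} (∂g_{ij}/∂x_k) dx_k ∧ dx_i ∧ dx_j.
Expand each term, using dx_k ∧ dx_i ∧ dx_j = sgn(permutation) dx_{(a)} ∧ dx_{(b)} ∧ dx_{(c)} with (a < b < c) sorted:
  d(-2*x*y + 2*z^2) includes (∂/∂y)(-2*x*y + 2*z^2) dy = (-2*x) dy, which multiplied by dx ∧ dz gives (2*x) dx ∧ dy ∧ dz
Collecting like 3-forms: d(omega) = (2*x) dx ∧ dy ∧ dz.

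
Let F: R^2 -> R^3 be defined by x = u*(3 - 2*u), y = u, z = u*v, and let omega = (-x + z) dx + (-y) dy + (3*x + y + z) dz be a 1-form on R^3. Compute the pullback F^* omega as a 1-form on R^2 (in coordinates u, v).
F^* omega = (u*(-8*u^2 - 10*u*v + 18*u + v^2 + 13*v - 10)) du + (u^2*(-6*u + v + 10)) dv

Using F^*(f dg) = (f ∘ F) d(g ∘ F), substitute each coordinate x_i by F_i(u, v) in f_i, and replace dx_i by d F_i = (∂F_i/∂u) du + (∂F_i/∂v) dv.
  For the x component: f_1(F) = u*(2*u + v - 3); d F_1 = (3 - 4*u) du + (0) dv
  For the y component: f_2(F) = -u; d F_2 = (1) du + (0) dv
  For the z component: f_3(F) = u*(-6*u + v + 10); d F_3 = (v) du + (u) dv
Combining and collecting du, dv coefficients:
  coeff of du: u*(-8*u^2 - 10*u*v + 18*u + v^2 + 13*v - 10)
  coeff of dv: u^2*(-6*u + v + 10)
F^* omega = (u*(-8*u^2 - 10*u*v + 18*u + v^2 + 13*v - 10)) du + (u^2*(-6*u + v + 10)) dv.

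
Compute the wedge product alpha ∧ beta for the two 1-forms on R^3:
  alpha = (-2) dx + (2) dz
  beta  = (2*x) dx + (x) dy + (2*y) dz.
alpha ∧ beta = (-2*x) dx ∧ dy + (-4*x - 4*y) dx ∧ dz + (-2*x) dy ∧ dz

Distribute the wedge, using dx_i ∧ dx_j = -dx_j ∧ dx_i and dx_i ∧ dx_i = 0. For each pair (i, j) with i < j, the coefficient of dx_i ∧ dx_j in alpha ∧ beta is (alpha_i * beta_j - alpha_j * beta_i). Collecting: alpha ∧ beta = (-2*x) dx ∧ dy + (-4*x - 4*y) dx ∧ dz + (-2*x) dy ∧ dz.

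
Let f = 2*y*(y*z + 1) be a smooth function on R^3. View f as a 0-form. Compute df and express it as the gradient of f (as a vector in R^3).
df = (0) dx + (4*y*z + 2) dy + (2*y^2) dz; grad f = (0, 4*y*z + 2, 2*y^2)

For a 0-form f, d f = (∂f/∂x) dx + (∂f/∂y) dy + (∂f/∂z) dz. The components of the vector representation are exactly the entries of grad f in Cartesian coordinates:
  ∂f/∂x = 0
  ∂f/∂y = 4*y*z + 2
  ∂f/∂z = 2*y^2.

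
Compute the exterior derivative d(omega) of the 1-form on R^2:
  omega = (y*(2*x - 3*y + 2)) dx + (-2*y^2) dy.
d(omega) = (-2*x + 6*y - 2) dx ∧ dy

For a 1-form omega = sum_i f_i dx_i, the exterior derivative is
  d(omega) = sum_{i < j} (∂f_j/∂x_i - ∂f_i/∂x_j) dx_i ∧ dx_j.
  coefficient of dx ∧ dy: ∂f_2/∂x - ∂f_1/∂y = ∂(-2*y^2)/∂x - ∂(y*(2*x - 3*y + 2))/∂y = -2*x + 6*y - 2
Assembling: d(omega) = (-2*x + 6*y - 2) dx ∧ dy.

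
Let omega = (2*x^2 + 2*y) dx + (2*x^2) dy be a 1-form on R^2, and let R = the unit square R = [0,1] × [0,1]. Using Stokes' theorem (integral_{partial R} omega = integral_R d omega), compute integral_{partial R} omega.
integral_(partial R) omega = 0

Stokes: integral_partial_R omega = integral_R d omega with d omega = (∂Q/∂x - ∂P/∂y) dx ∧ dy.
  ∂Q/∂x = 4*x
  ∂P/∂y = 2
  integrand = ∂Q/∂x - ∂P/∂y = 4*x - 2.
Integrating over R: integral_0^1 integral_0^1 (4*x - 2) dx dy = 0.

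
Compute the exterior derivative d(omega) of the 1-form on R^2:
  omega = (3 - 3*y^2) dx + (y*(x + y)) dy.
d(omega) = (7*y) dx ∧ dy

For a 1-form omega = sum_i f_i dx_i, the exterior derivative is
  d(omega) = sum_{i < j} (∂f_j/∂x_i - ∂f_i/∂x_j) dx_i ∧ dx_j.
  coefficient of dx ∧ dy: ∂f_2/∂x - ∂f_1/∂y = ∂(y*(x + y))/∂x - ∂(3 - 3*y^2)/∂y = 7*y
Assembling: d(omega) = (7*y) dx ∧ dy.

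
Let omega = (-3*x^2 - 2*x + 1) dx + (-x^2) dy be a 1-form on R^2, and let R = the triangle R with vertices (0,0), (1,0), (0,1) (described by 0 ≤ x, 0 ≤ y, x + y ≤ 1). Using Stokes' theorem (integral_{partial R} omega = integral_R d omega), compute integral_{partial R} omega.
integral_(partial R) omega = -1/3

Stokes: integral_partial_R omega = integral_R d omega with d omega = (∂Q/∂x - ∂P/∂y) dx ∧ dy.
  ∂Q/∂x = -2*x
  ∂P/∂y = 0
  integrand = ∂Q/∂x - ∂P/∂y = -2*x.
Integrating over R: integral_0^1 integral_0^{1-x} (-2*x) dy dx = -1/3.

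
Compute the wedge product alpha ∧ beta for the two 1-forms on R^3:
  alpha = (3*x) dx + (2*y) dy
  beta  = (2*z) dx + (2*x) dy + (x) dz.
alpha ∧ beta = (6*x^2 - 4*y*z) dx ∧ dy + (3*x^2) dx ∧ dz + (2*x*y) dy ∧ dz

Distribute the wedge, using dx_i ∧ dx_j = -dx_j ∧ dx_i and dx_i ∧ dx_i = 0. For each pair (i, j) with i < j, the coefficient of dx_i ∧ dx_j in alpha ∧ beta is (alpha_i * beta_j - alpha_j * beta_i). Collecting: alpha ∧ beta = (6*x^2 - 4*y*z) dx ∧ dy + (3*x^2) dx ∧ dz + (2*x*y) dy ∧ dz.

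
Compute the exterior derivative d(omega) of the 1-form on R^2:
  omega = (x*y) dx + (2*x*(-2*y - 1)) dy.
d(omega) = (-x - 4*y - 2) dx ∧ dy

For a 1-form omega = sum_i f_i dx_i, the exterior derivative is
  d(omega) = sum_{i < j} (∂f_j/∂x_i - ∂f_i/∂x_j) dx_i ∧ dx_j.
  coefficient of dx ∧ dy: ∂f_2/∂x - ∂f_1/∂y = ∂(2*x*(-2*y - 1))/∂x - ∂(x*y)/∂y = -x - 4*y - 2
Assembling: d(omega) = (-x - 4*y - 2) dx ∧ dy.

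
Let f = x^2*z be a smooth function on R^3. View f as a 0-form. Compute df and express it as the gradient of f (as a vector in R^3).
df = (2*x*z) dx + (0) dy + (x^2) dz; grad f = (2*x*z, 0, x^2)

For a 0-form f, d f = (∂f/∂x) dx + (∂f/∂y) dy + (∂f/∂z) dz. The components of the vector representation are exactly the entries of grad f in Cartesian coordinates:
  ∂f/∂x = 2*x*z
  ∂f/∂y = 0
  ∂f/∂z = x^2.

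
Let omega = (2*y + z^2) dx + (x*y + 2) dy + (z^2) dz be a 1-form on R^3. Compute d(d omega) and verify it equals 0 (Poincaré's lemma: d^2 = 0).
d(d omega) = 0

Step 1: d omega = sum_{i<j} (∂f_j/∂x_i - ∂f_i/∂x_j) dx_i ∧ dx_j:
  coeff of dx ∧ dy: y - 2
  coeff of dx ∧ dz: -2*z
  coeff of dy ∧ dz: 0
Step 2: Apply d again to each 2-form coefficient. The only possible 3-form in R^3 is dx ∧ dy ∧ dz, with coefficient
  ∂(coeff of dy∧dz)/∂x - ∂(coeff of dx∧dz)/∂y + ∂(coeff of dx∧dy)/∂z
  = ∂/∂x (0) - ∂/∂y (-2*z) + ∂/∂z (y - 2).
Each of these terms simplifies to sums of mixed partials that cancel in pairs. The result is 0 (by equality of mixed partials for smooth functions — Schwarz / Clairaut).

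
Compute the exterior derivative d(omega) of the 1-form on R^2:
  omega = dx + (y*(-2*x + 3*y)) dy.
d(omega) = (-2*y) dx ∧ dy

For a 1-form omega = sum_i f_i dx_i, the exterior derivative is
  d(omega) = sum_{i < j} (∂f_j/∂x_i - ∂f_i/∂x_j) dx_i ∧ dx_j.
  coefficient of dx ∧ dy: ∂f_2/∂x - ∂f_1/∂y = ∂(y*(-2*x + 3*y))/∂x - ∂(1)/∂y = -2*y
Assembling: d(omega) = (-2*y) dx ∧ dy.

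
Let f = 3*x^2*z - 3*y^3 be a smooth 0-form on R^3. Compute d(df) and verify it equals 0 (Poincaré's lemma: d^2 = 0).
d(df) = 0

Step 1: df = sum_i (∂f/∂x_i) dx_i = (6*x*z) dx + (-9*y^2) dy + (3*x^2) dz.
Step 2: Apply d again. Using the 1-form formula, the coefficient of dx ∧ dy in d(df) is ∂^2 f/∂x ∂y - ∂^2 f/∂y ∂x = (0) - (0) = 0 (equality of mixed partials for smooth f).
Similarly for dx ∧ dz and dy ∧ dz — all coefficients vanish. So d(df) = 0.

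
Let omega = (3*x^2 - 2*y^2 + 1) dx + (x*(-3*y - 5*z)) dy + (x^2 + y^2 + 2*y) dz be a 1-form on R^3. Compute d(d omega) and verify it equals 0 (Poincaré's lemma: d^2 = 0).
d(d omega) = 0

Step 1: d omega = sum_{i<j} (∂f_j/∂x_i - ∂f_i/∂x_j) dx_i ∧ dx_j:
  coeff of dx ∧ dy: y - 5*z
  coeff of dx ∧ dz: 2*x
  coeff of dy ∧ dz: 5*x + 2*y + 2
Step 2: Apply d again to each 2-form coefficient. The only possible 3-form in R^3 is dx ∧ dy ∧ dz, with coefficient
  ∂(coeff of dy∧dz)/∂x - ∂(coeff of dx∧dz)/∂y + ∂(coeff of dx∧dy)/∂z
  = ∂/∂x (5*x + 2*y + 2) - ∂/∂y (2*x) + ∂/∂z (y - 5*z).
Each of these terms simplifies to sums of mixed partials that cancel in pairs. The result is 0 (by equality of mixed partials for smooth functions — Schwarz / Clairaut).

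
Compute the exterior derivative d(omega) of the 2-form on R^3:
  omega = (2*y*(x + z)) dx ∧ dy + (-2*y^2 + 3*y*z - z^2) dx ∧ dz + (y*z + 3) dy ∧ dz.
d(omega) = (6*y - 3*z) dx ∧ dy ∧ dz

For a 2-form omega = sum_{i<j} g_{ij} dx_i ∧ dx_j, the exterior derivative is
  d(omega) = sum_{i<j} d(g_{ij}) ∧ dx_i ∧ dx_j = sum_{i<j, k} (∂g_{ij}/∂x_k) dx_k ∧ dx_i ∧ dx_j.
Expand each term, using dx_k ∧ dx_i ∧ dx_j = sgn(permutation) dx_{(a)} ∧ dx_{(b)} ∧ dx_{(c)} with (a < b < c) sorted:
  d(2*y*(x + z)) includes (∂/∂z)(2*y*(x + z)) dz = (2*y) dz, which multiplied by dx ∧ dy gives (2*y) dx ∧ dy ∧ dz
  d(-2*y^2 + 3*y*z - z^2) includes (∂/∂y)(-2*y^2 + 3*y*z - z^2) dy = (-4*y + 3*z) dy, which multiplied by dx ∧ dz gives (4*y - 3*z) dx ∧ dy ∧ dz
Collecting like 3-forms: d(omega) = (6*y - 3*z) dx ∧ dy ∧ dz.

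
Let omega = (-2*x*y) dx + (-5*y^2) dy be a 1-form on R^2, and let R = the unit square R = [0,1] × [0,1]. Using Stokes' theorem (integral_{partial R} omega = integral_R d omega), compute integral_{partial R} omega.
integral_(partial R) omega = 1

Stokes: integral_partial_R omega = integral_R d omega with d omega = (∂Q/∂x - ∂P/∂y) dx ∧ dy.
  ∂Q/∂x = 0
  ∂P/∂y = -2*x
  integrand = ∂Q/∂x - ∂P/∂y = 2*x.
Integrating over R: integral_0^1 integral_0^1 (2*x) dx dy = 1.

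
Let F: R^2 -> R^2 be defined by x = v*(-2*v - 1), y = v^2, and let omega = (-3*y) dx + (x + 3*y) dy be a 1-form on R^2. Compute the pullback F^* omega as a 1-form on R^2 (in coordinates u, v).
F^* omega = (v^2*(14*v + 1)) dv

Using F^*(f dg) = (f ∘ F) d(g ∘ F), substitute each coordinate x_i by F_i(u, v) in f_i, and replace dx_i by d F_i = (∂F_i/∂u) du + (∂F_i/∂v) dv.
  For the x component: f_1(F) = -3*v^2; d F_1 = (0) du + (-4*v - 1) dv
  For the y component: f_2(F) = v*(v - 1); d F_2 = (0) du + (2*v) dv
Combining and collecting du, dv coefficients:
  coeff of du: 0
  coeff of dv: v^2*(14*v + 1)
F^* omega = (v^2*(14*v + 1)) dv.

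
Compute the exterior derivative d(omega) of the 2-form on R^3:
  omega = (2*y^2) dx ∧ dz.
d(omega) = (-4*y) dx ∧ dy ∧ dz

For a 2-form omega = sum_{i<j} g_{ij} dx_i ∧ dx_j, the exterior derivative is
  d(omega) = sum_{i<j} d(g_{ij}) ∧ dx_i ∧ dx_j = sum_{i<j, k} (∂g_{ij}/∂x_k) dx_k ∧ dx_i ∧ dx_j.
Expand each term, using dx_k ∧ dx_i ∧ dx_j = sgn(permutation) dx_{(a)} ∧ dx_{(b)} ∧ dx_{(c)} with (a < b < c) sorted:
  d(2*y^2) includes (∂/∂y)(2*y^2) dy = (4*y) dy, which multiplied by dx ∧ dz gives (-4*y) dx ∧ dy ∧ dz
Collecting like 3-forms: d(omega) = (-4*y) dx ∧ dy ∧ dz.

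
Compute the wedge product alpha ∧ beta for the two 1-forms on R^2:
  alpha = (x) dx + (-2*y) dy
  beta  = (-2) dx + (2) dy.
alpha ∧ beta = (2*x - 4*y) dx ∧ dy

Distribute the wedge, using dx_i ∧ dx_j = -dx_j ∧ dx_i and dx_i ∧ dx_i = 0. For each pair (i, j) with i < j, the coefficient of dx_i ∧ dx_j in alpha ∧ beta is (alpha_i * beta_j - alpha_j * beta_i). Collecting: alpha ∧ beta = (2*x - 4*y) dx ∧ dy.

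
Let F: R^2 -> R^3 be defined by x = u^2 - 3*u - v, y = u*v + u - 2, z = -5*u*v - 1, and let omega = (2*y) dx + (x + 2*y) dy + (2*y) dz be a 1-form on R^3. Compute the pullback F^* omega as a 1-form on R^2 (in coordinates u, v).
F^* omega = (5*u^2*v + 5*u^2 - 8*u*v^2 - 15*u*v - 15*u - v^2 + 15*v + 8) du + (u^3 - 8*u^2*v - 11*u^2 - 3*u*v + 14*u + 4) dv

Using F^*(f dg) = (f ∘ F) d(g ∘ F), substitute each coordinate x_i by F_i(u, v) in f_i, and replace dx_i by d F_i = (∂F_i/∂u) du + (∂F_i/∂v) dv.
  For the x component: f_1(F) = 2*u*v + 2*u - 4; d F_1 = (2*u - 3) du + (-1) dv
  For the y component: f_2(F) = u^2 + 2*u*v - u - v - 4; d F_2 = (v + 1) du + (u) dv
  For the z component: f_3(F) = 2*u*v + 2*u - 4; d F_3 = (-5*v) du + (-5*u) dv
Combining and collecting du, dv coefficients:
  coeff of du: 5*u^2*v + 5*u^2 - 8*u*v^2 - 15*u*v - 15*u - v^2 + 15*v + 8
  coeff of dv: u^3 - 8*u^2*v - 11*u^2 - 3*u*v + 14*u + 4
F^* omega = (5*u^2*v + 5*u^2 - 8*u*v^2 - 15*u*v - 15*u - v^2 + 15*v + 8) du + (u^3 - 8*u^2*v - 11*u^2 - 3*u*v + 14*u + 4) dv.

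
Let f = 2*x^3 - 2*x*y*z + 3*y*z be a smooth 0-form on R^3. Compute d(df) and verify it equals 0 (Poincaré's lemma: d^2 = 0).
d(df) = 0

Step 1: df = sum_i (∂f/∂x_i) dx_i = (6*x^2 - 2*y*z) dx + (z*(3 - 2*x)) dy + (y*(3 - 2*x)) dz.
Step 2: Apply d again. Using the 1-form formula, the coefficient of dx ∧ dy in d(df) is ∂^2 f/∂x ∂y - ∂^2 f/∂y ∂x = (-2*z) - (-2*z) = 0 (equality of mixed partials for smooth f).
Similarly for dx ∧ dz and dy ∧ dz — all coefficients vanish. So d(df) = 0.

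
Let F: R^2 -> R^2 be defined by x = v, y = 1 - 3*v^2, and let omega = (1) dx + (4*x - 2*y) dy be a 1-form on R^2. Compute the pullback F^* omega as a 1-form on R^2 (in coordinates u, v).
F^* omega = (-36*v^3 - 24*v^2 + 12*v + 1) dv

Using F^*(f dg) = (f ∘ F) d(g ∘ F), substitute each coordinate x_i by F_i(u, v) in f_i, and replace dx_i by d F_i = (∂F_i/∂u) du + (∂F_i/∂v) dv.
  For the x component: f_1(F) = 1; d F_1 = (0) du + (1) dv
  For the y component: f_2(F) = 6*v^2 + 4*v - 2; d F_2 = (0) du + (-6*v) dv
Combining and collecting du, dv coefficients:
  coeff of du: 0
  coeff of dv: -36*v^3 - 24*v^2 + 12*v + 1
F^* omega = (-36*v^3 - 24*v^2 + 12*v + 1) dv.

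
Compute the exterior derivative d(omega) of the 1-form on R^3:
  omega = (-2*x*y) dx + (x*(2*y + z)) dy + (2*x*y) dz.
d(omega) = (2*x + 2*y + z) dx ∧ dy + (2*y) dx ∧ dz + (x) dy ∧ dz

For a 1-form omega = sum_i f_i dx_i, the exterior derivative is
  d(omega) = sum_{i < j} (∂f_j/∂x_i - ∂f_i/∂x_j) dx_i ∧ dx_j.
  coefficient of dx ∧ dy: ∂f_2/∂x - ∂f_1/∂y = ∂(x*(2*y + z))/∂x - ∂(-2*x*y)/∂y = 2*x + 2*y + z
  coefficient of dx ∧ dz: ∂f_3/∂x - ∂f_1/∂z = ∂(2*x*y)/∂x - ∂(-2*x*y)/∂z = 2*y
  coefficient of dy ∧ dz: ∂f_3/∂y - ∂f_2/∂z = ∂(2*x*y)/∂y - ∂(x*(2*y + z))/∂z = x
Assembling: d(omega) = (2*x + 2*y + z) dx ∧ dy + (2*y) dx ∧ dz + (x) dy ∧ dz.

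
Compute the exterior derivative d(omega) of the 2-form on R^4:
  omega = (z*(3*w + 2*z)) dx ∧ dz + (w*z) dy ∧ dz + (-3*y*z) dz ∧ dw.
d(omega) = (3*z) dx ∧ dz ∧ dw + (-2*z) dy ∧ dz ∧ dw

For a 2-form omega = sum_{i<j} g_{ij} dx_i ∧ dx_j, the exterior derivative is
  d(omega) = sum_{i<j} d(g_{ij}) ∧ dx_i ∧ dx_j = sum_{i<j, k} (∂g_{ij}/∂x_k) dx_k ∧ dx_i ∧ dx_j.
Expand each term, using dx_k ∧ dx_i ∧ dx_j = sgn(permutation) dx_{(a)} ∧ dx_{(b)} ∧ dx_{(c)} with (a < b < c) sorted:
  d(z*(3*w + 2*z)) includes (∂/∂w)(z*(3*w + 2*z)) dw = (3*z) dw, which multiplied by dx ∧ dz gives (3*z) dx ∧ dz ∧ dw
  d(w*z) includes (∂/∂w)(w*z) dw = (z) dw, which multiplied by dy ∧ dz gives (z) dy ∧ dz ∧ dw
  d(-3*y*z) includes (∂/∂y)(-3*y*z) dy = (-3*z) dy, which multiplied by dz ∧ dw gives (-3*z) dy ∧ dz ∧ dw
Collecting like 3-forms: d(omega) = (3*z) dx ∧ dz ∧ dw + (-2*z) dy ∧ dz ∧ dw.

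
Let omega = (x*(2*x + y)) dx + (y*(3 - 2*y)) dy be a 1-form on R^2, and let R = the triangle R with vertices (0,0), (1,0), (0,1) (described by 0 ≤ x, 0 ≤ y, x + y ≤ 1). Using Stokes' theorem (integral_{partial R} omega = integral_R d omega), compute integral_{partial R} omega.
integral_(partial R) omega = -1/6

Stokes: integral_partial_R omega = integral_R d omega with d omega = (∂Q/∂x - ∂P/∂y) dx ∧ dy.
  ∂Q/∂x = 0
  ∂P/∂y = x
  integrand = ∂Q/∂x - ∂P/∂y = -x.
Integrating over R: integral_0^1 integral_0^{1-x} (-x) dy dx = -1/6.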